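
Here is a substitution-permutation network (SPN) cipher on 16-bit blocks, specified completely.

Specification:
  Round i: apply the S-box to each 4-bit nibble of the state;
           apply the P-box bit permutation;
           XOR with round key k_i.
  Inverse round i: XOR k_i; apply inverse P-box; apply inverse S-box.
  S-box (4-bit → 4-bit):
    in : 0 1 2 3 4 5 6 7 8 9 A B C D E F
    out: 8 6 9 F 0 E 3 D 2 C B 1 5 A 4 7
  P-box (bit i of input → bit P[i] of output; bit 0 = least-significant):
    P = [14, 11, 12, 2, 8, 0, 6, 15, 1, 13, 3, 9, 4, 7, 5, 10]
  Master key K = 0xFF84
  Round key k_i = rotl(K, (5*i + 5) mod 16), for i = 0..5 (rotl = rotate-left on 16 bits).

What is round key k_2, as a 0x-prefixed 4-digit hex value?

0x7FC2

K = 0xFF84
k_0 = rotl(K, (5*0+5) mod 16) = rotl(K, 5) = 0xF09F
k_1 = rotl(K, (5*1+5) mod 16) = rotl(K, 10) = 0x13FE
k_2 = rotl(K, (5*2+5) mod 16) = rotl(K, 15) = 0x7FC2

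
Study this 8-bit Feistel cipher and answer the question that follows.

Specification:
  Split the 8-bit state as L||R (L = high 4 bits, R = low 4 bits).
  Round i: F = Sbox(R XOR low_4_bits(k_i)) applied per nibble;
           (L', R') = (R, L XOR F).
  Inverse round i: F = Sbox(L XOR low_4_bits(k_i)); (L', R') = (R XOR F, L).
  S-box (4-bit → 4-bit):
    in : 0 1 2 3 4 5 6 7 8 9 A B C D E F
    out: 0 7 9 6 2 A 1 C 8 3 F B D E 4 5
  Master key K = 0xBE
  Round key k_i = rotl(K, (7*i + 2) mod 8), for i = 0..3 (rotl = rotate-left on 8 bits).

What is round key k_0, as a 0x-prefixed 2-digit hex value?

K = 0xBE
k_0 = rotl(K, (7*0+2) mod 8) = rotl(K, 2) = 0xFA

0xFA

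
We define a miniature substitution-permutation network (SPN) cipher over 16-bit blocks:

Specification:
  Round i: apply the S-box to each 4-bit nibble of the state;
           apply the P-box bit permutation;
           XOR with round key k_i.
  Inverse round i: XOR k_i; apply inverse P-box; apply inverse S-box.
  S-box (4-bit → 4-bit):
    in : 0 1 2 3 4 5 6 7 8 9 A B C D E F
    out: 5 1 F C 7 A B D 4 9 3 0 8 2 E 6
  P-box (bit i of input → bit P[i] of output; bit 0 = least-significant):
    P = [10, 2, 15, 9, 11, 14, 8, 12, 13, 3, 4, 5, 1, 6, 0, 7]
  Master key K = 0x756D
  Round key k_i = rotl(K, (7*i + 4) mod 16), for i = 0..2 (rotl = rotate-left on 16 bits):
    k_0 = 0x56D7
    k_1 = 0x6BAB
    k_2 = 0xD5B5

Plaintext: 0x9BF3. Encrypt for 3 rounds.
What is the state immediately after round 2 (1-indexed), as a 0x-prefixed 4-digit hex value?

s_0 = plaintext = 0x9BF3
s_1 = Round(s_0, k_0) = 0x9555
s_2 = Round(s_1, k_1) = 0x3905
s_3 = Round(s_2, k_2) = 0xFE10

0x3905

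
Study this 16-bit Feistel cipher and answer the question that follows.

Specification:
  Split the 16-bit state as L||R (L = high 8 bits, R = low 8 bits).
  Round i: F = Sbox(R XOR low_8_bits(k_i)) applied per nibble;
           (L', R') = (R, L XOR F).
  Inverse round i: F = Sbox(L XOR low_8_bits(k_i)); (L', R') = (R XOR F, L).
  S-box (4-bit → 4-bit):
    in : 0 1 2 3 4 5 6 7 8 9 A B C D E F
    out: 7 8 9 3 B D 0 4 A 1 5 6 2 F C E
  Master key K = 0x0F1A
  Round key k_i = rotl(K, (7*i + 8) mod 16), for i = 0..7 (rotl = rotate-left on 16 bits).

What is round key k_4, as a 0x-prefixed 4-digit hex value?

0xF1A0

K = 0x0F1A
k_0 = rotl(K, (7*0+8) mod 16) = rotl(K, 8) = 0x1A0F
k_1 = rotl(K, (7*1+8) mod 16) = rotl(K, 15) = 0x078D
k_2 = rotl(K, (7*2+8) mod 16) = rotl(K, 6) = 0xC683
k_3 = rotl(K, (7*3+8) mod 16) = rotl(K, 13) = 0x41E3
k_4 = rotl(K, (7*4+8) mod 16) = rotl(K, 4) = 0xF1A0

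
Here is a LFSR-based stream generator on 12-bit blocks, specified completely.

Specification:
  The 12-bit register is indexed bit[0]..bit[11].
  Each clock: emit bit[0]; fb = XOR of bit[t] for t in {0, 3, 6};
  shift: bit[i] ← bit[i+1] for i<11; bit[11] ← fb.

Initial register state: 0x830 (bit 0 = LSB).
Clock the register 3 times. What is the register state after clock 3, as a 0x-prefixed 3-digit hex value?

reg_0 = 0x830
clock 1: out=0, reg = 0x418
clock 2: out=0, reg = 0xA0C
clock 3: out=0, reg = 0xD06

0xD06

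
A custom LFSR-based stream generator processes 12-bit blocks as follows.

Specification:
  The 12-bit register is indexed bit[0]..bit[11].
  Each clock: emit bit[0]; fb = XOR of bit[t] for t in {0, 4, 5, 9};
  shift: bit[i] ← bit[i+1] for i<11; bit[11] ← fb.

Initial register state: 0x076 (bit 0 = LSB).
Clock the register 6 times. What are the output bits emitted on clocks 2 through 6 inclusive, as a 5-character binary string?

11011

reg_0 = 0x076
clock 1: out=0, reg = 0x03B
clock 2: out=1, reg = 0x81D
clock 3: out=1, reg = 0x40E
clock 4: out=0, reg = 0x207
clock 5: out=1, reg = 0x103
clock 6: out=1, reg = 0x881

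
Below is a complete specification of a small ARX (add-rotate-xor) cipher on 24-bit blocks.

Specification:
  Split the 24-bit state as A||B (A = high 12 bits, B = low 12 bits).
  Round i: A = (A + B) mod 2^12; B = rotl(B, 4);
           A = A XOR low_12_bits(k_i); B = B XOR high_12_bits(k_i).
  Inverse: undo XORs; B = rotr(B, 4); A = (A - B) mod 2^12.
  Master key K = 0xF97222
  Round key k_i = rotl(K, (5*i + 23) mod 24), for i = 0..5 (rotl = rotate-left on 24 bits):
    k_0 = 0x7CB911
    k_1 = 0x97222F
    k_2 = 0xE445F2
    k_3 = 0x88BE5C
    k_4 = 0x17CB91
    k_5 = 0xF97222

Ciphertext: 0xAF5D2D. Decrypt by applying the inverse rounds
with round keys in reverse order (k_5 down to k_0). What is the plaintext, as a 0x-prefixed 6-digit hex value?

s_0 = ciphertext = 0xAF5D2D
s_1 = InvRound(s_0, k_5) = 0xEACA2B
s_2 = InvRound(s_1, k_4) = 0xD887B5
s_3 = InvRound(s_2, k_3) = 0x4E1EF3
s_4 = InvRound(s_3, k_2) = 0xA0870B
s_5 = InvRound(s_4, k_1) = 0xE409E7
s_6 = InvRound(s_5, k_0) = 0xA6FCE2

0xA6FCE2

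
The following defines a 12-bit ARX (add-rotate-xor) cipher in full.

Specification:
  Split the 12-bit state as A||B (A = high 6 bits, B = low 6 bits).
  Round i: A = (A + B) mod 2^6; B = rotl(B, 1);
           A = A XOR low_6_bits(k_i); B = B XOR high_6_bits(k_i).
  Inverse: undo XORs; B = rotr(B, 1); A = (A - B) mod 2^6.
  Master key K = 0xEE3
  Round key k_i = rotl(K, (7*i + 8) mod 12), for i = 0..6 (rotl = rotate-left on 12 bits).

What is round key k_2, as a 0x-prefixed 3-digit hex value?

0xFB8

K = 0xEE3
k_0 = rotl(K, (7*0+8) mod 12) = rotl(K, 8) = 0x3EE
k_1 = rotl(K, (7*1+8) mod 12) = rotl(K, 3) = 0x71F
k_2 = rotl(K, (7*2+8) mod 12) = rotl(K, 10) = 0xFB8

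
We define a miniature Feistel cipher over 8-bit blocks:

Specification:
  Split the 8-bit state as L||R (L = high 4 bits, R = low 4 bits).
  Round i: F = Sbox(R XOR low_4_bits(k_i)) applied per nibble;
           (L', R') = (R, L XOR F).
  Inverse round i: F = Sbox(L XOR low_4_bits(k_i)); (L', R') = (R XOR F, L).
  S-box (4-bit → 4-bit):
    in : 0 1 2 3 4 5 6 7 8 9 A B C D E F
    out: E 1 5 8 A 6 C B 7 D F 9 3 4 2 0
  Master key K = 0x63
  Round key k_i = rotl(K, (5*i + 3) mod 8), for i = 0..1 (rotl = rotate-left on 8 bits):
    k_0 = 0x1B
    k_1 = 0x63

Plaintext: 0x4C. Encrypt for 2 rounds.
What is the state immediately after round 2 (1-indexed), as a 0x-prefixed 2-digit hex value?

s_0 = plaintext = 0x4C
s_1 = Round(s_0, k_0) = 0xCF
s_2 = Round(s_1, k_1) = 0xFF

0xFF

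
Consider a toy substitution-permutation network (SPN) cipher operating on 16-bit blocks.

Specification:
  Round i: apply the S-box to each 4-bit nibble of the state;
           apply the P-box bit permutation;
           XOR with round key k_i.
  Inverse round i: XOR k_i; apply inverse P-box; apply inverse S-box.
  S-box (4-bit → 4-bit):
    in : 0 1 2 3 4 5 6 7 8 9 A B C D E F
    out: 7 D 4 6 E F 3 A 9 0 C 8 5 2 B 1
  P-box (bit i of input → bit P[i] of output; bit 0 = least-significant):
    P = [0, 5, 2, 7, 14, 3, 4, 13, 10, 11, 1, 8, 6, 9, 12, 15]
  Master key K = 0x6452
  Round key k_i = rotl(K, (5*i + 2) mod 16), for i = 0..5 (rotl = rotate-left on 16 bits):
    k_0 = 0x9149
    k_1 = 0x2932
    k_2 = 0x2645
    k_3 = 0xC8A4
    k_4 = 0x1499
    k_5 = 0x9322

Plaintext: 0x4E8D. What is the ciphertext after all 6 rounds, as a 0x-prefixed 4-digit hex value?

0x9FDD

s_0 = plaintext = 0x4E8D
s_1 = Round(s_0, k_0) = 0x6E69
s_2 = Round(s_1, k_1) = 0x667A
s_3 = Round(s_2, k_2) = 0x0889
s_4 = Round(s_3, k_3) = 0xBFE4
s_5 = Round(s_4, k_4) = 0xF035
s_6 = Round(s_5, k_5) = 0x9FDD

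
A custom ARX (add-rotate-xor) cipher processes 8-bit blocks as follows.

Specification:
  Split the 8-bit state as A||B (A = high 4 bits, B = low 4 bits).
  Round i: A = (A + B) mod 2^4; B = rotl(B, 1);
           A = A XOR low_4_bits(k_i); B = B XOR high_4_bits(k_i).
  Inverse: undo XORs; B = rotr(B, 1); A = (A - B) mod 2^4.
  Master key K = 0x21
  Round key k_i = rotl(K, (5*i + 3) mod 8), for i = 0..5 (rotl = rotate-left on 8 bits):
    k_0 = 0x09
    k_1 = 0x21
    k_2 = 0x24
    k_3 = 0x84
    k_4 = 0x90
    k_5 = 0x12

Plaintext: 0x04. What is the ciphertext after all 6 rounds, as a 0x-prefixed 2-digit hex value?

0xE2

s_0 = plaintext = 0x04
s_1 = Round(s_0, k_0) = 0xD8
s_2 = Round(s_1, k_1) = 0x43
s_3 = Round(s_2, k_2) = 0x34
s_4 = Round(s_3, k_3) = 0x30
s_5 = Round(s_4, k_4) = 0x39
s_6 = Round(s_5, k_5) = 0xE2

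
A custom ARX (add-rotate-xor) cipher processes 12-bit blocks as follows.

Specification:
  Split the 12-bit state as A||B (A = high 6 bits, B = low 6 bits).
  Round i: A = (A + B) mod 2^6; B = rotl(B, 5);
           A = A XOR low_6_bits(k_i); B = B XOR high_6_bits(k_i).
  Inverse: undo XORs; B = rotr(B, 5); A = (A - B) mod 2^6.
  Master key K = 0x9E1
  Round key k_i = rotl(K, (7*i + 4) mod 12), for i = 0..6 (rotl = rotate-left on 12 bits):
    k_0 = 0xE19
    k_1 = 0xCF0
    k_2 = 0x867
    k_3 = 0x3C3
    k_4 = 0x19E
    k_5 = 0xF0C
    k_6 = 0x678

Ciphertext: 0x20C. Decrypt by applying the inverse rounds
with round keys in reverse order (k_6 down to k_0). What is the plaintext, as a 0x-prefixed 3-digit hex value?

s_0 = ciphertext = 0x20C
s_1 = InvRound(s_0, k_6) = 0x1AA
s_2 = InvRound(s_1, k_5) = 0x7AC
s_3 = InvRound(s_2, k_4) = 0xAD5
s_4 = InvRound(s_3, k_3) = 0xD34
s_5 = InvRound(s_4, k_2) = 0xA6A
s_6 = InvRound(s_5, k_1) = 0x9F2
s_7 = InvRound(s_6, k_0) = 0xA94

0xA94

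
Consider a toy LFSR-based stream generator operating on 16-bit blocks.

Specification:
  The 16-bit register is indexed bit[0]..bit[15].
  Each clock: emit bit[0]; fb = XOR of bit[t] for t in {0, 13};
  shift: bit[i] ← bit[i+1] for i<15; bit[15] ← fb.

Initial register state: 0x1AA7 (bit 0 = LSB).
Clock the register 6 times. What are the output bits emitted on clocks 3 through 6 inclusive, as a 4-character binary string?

1001

reg_0 = 0x1AA7
clock 1: out=1, reg = 0x8D53
clock 2: out=1, reg = 0xC6A9
clock 3: out=1, reg = 0xE354
clock 4: out=0, reg = 0xF1AA
clock 5: out=0, reg = 0xF8D5
clock 6: out=1, reg = 0x7C6A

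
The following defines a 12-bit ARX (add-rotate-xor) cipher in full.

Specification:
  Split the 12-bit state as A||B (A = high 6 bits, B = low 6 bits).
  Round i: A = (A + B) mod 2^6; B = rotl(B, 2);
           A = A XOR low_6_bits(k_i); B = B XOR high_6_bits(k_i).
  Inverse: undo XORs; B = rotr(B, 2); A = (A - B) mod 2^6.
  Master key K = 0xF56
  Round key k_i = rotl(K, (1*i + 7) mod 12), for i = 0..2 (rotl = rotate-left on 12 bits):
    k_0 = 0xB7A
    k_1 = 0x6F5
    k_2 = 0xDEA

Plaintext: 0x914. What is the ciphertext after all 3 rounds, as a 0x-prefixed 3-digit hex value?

0x655

s_0 = plaintext = 0x914
s_1 = Round(s_0, k_0) = 0x0BC
s_2 = Round(s_1, k_1) = 0x2E8
s_3 = Round(s_2, k_2) = 0x655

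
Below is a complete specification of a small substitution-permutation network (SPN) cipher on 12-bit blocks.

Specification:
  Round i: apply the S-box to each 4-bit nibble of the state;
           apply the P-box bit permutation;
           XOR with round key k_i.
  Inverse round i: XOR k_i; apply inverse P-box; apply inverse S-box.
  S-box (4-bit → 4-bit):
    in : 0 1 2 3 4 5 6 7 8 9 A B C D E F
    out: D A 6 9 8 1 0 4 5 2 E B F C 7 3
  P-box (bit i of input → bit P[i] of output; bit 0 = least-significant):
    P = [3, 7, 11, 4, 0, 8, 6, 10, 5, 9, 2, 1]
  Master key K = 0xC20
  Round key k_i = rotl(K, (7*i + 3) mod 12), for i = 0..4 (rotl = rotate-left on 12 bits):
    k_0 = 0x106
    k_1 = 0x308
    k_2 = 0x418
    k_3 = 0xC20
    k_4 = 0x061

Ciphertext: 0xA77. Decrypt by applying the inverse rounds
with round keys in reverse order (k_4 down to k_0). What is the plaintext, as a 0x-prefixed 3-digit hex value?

s_0 = ciphertext = 0xA77
s_1 = InvRound(s_0, k_4) = 0xA6D
s_2 = InvRound(s_1, k_3) = 0x205
s_3 = InvRound(s_2, k_2) = 0x233
s_4 = InvRound(s_3, k_1) = 0x3F3
s_5 = InvRound(s_4, k_0) = 0xE81

0xE81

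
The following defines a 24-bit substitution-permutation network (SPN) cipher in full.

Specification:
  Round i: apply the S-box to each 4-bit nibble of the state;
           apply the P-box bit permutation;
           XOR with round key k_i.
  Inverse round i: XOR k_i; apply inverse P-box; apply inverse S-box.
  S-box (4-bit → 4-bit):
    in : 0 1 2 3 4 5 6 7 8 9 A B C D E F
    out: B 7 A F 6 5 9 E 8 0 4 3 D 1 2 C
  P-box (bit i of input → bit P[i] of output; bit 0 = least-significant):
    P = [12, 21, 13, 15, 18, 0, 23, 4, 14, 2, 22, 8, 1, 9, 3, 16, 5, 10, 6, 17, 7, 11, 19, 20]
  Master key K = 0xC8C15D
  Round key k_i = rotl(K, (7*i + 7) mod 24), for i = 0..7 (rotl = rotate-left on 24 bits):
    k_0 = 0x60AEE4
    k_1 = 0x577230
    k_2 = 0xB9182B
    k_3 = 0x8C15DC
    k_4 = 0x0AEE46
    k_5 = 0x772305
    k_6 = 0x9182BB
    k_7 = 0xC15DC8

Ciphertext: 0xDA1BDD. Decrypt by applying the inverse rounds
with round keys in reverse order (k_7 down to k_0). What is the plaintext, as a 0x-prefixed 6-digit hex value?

s_0 = ciphertext = 0xDA1BDD
s_1 = InvRound(s_0, k_7) = 0xF22B29
s_2 = InvRound(s_1, k_6) = 0xB86F87
s_3 = InvRound(s_2, k_5) = 0x126559
s_4 = InvRound(s_3, k_4) = 0x791228
s_5 = InvRound(s_4, k_3) = 0x6127CE
s_6 = InvRound(s_5, k_2) = 0x31E745
s_7 = InvRound(s_6, k_1) = 0x939700
s_8 = InvRound(s_7, k_0) = 0x0C87A1

0x0C87A1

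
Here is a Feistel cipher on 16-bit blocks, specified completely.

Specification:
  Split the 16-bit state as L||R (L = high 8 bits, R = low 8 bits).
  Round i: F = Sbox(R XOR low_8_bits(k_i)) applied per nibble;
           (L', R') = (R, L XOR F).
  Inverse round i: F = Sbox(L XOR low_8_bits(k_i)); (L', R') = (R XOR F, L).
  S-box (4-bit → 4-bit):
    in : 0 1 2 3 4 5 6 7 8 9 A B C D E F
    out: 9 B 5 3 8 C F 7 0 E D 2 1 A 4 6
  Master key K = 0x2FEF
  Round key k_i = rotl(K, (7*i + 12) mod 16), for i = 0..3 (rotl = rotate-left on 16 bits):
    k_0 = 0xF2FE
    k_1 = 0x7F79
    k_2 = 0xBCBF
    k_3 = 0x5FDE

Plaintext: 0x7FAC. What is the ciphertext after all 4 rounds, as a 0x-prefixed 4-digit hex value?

s_0 = plaintext = 0x7FAC
s_1 = Round(s_0, k_0) = 0xACBA
s_2 = Round(s_1, k_1) = 0xBABF
s_3 = Round(s_2, k_2) = 0xBF23
s_4 = Round(s_3, k_3) = 0x23D5

0x23D5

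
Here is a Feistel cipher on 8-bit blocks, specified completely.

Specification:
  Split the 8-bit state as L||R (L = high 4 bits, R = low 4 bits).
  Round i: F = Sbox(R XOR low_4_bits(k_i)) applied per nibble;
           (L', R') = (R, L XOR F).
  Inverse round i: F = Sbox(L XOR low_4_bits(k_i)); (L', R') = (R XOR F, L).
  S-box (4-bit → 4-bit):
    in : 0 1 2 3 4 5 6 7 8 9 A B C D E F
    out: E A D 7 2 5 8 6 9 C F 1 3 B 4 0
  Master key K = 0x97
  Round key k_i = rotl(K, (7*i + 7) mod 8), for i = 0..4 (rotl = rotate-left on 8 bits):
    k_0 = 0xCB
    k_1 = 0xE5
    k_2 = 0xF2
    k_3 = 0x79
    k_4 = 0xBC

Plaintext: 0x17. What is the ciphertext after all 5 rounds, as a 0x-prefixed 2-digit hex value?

s_0 = plaintext = 0x17
s_1 = Round(s_0, k_0) = 0x72
s_2 = Round(s_1, k_1) = 0x21
s_3 = Round(s_2, k_2) = 0x15
s_4 = Round(s_3, k_3) = 0x52
s_5 = Round(s_4, k_4) = 0x21

0x21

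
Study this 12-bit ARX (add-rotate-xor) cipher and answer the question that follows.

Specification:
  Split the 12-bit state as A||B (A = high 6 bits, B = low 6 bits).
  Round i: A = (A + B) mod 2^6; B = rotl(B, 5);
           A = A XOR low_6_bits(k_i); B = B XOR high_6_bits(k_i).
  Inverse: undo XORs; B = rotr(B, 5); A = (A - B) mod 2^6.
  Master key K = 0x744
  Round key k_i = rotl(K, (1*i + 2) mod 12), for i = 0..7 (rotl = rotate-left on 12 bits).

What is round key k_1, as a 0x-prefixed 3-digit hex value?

0xA23

K = 0x744
k_0 = rotl(K, (1*0+2) mod 12) = rotl(K, 2) = 0xD11
k_1 = rotl(K, (1*1+2) mod 12) = rotl(K, 3) = 0xA23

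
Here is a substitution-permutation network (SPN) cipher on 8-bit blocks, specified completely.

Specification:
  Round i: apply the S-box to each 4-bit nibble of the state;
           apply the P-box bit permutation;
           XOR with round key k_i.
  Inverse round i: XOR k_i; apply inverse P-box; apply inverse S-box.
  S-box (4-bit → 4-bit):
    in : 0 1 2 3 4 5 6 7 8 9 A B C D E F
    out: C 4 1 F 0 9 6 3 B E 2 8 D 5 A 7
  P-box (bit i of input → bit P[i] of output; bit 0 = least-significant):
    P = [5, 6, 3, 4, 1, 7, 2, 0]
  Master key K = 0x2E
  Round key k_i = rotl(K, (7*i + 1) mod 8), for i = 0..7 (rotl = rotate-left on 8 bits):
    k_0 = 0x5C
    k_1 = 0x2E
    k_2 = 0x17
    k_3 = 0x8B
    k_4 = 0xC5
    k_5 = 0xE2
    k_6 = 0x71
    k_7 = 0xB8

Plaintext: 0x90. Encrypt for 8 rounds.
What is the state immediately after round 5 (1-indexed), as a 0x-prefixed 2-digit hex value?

s_0 = plaintext = 0x90
s_1 = Round(s_0, k_0) = 0xC1
s_2 = Round(s_1, k_1) = 0x21
s_3 = Round(s_2, k_2) = 0x1D
s_4 = Round(s_3, k_3) = 0xA7
s_5 = Round(s_4, k_4) = 0x25
s_6 = Round(s_5, k_5) = 0xD0
s_7 = Round(s_6, k_6) = 0x6F
s_8 = Round(s_7, k_7) = 0x54

0x25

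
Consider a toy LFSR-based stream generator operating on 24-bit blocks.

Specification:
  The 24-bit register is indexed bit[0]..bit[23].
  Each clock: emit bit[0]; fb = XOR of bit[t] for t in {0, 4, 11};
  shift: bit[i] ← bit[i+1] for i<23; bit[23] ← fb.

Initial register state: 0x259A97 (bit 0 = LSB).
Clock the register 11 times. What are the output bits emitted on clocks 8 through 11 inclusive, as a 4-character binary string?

reg_0 = 0x259A97
clock 1: out=1, reg = 0x92CD4B
clock 2: out=1, reg = 0x4966A5
clock 3: out=1, reg = 0xA4B352
clock 4: out=0, reg = 0xD259A9
clock 5: out=1, reg = 0x692CD4
clock 6: out=0, reg = 0x34966A
clock 7: out=0, reg = 0x1A4B35
clock 8: out=1, reg = 0x8D259A
clock 9: out=0, reg = 0xC692CD
clock 10: out=1, reg = 0xE34966
clock 11: out=0, reg = 0xF1A4B3

1010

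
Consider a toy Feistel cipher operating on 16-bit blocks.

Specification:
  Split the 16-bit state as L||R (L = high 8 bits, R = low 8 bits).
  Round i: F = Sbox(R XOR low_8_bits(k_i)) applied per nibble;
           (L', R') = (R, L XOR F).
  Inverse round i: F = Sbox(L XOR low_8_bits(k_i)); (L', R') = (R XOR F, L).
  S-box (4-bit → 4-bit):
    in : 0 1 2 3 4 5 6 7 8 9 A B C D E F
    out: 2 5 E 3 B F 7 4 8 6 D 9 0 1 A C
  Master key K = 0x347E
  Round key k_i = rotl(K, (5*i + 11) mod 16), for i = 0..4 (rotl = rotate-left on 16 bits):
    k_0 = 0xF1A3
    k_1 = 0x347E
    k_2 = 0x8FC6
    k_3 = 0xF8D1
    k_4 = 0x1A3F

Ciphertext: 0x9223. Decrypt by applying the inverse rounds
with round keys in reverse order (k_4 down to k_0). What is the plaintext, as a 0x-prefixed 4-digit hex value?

0xEB29

s_0 = ciphertext = 0x9223
s_1 = InvRound(s_0, k_4) = 0xF292
s_2 = InvRound(s_1, k_3) = 0x71F2
s_3 = InvRound(s_2, k_2) = 0x6671
s_4 = InvRound(s_3, k_1) = 0x2966
s_5 = InvRound(s_4, k_0) = 0xEB29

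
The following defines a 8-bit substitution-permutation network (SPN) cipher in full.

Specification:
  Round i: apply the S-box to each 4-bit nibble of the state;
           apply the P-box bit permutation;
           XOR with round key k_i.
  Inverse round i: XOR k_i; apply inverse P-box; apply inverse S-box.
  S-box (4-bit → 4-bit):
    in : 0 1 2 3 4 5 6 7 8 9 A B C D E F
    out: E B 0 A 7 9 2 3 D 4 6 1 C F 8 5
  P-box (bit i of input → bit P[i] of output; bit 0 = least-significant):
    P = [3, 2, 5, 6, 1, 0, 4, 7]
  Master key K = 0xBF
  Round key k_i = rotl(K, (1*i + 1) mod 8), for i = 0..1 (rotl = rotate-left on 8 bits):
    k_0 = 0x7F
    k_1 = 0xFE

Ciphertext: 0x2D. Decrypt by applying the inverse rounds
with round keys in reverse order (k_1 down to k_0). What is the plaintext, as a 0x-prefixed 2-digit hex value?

s_0 = ciphertext = 0x2D
s_1 = InvRound(s_0, k_1) = 0xDE
s_2 = InvRound(s_1, k_0) = 0x39

0x39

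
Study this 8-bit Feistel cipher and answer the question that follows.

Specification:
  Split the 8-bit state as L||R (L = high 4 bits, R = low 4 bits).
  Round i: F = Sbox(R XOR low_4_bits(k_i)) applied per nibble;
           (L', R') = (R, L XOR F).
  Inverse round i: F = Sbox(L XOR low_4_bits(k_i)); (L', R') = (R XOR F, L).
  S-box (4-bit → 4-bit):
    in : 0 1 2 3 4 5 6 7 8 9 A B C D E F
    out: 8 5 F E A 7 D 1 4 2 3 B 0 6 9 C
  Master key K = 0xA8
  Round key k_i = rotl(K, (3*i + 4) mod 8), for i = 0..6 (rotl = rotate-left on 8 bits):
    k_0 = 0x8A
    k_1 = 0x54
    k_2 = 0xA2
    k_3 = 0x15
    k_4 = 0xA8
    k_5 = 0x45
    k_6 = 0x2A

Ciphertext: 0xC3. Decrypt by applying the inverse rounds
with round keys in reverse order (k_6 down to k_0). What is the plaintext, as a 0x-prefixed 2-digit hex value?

0x86

s_0 = ciphertext = 0xC3
s_1 = InvRound(s_0, k_6) = 0xEC
s_2 = InvRound(s_1, k_5) = 0x7E
s_3 = InvRound(s_2, k_4) = 0x27
s_4 = InvRound(s_3, k_3) = 0x62
s_5 = InvRound(s_4, k_2) = 0x86
s_6 = InvRound(s_5, k_1) = 0x68
s_7 = InvRound(s_6, k_0) = 0x86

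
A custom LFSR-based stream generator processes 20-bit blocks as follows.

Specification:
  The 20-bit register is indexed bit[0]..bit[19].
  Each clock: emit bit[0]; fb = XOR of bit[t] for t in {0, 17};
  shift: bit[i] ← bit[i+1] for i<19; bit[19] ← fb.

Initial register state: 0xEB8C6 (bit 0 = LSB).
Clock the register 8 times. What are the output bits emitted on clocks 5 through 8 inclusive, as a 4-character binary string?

reg_0 = 0xEB8C6
clock 1: out=0, reg = 0xF5C63
clock 2: out=1, reg = 0x7AE31
clock 3: out=1, reg = 0x3D718
clock 4: out=0, reg = 0x9EB8C
clock 5: out=0, reg = 0x4F5C6
clock 6: out=0, reg = 0x27AE3
clock 7: out=1, reg = 0x13D71
clock 8: out=1, reg = 0x89EB8

0011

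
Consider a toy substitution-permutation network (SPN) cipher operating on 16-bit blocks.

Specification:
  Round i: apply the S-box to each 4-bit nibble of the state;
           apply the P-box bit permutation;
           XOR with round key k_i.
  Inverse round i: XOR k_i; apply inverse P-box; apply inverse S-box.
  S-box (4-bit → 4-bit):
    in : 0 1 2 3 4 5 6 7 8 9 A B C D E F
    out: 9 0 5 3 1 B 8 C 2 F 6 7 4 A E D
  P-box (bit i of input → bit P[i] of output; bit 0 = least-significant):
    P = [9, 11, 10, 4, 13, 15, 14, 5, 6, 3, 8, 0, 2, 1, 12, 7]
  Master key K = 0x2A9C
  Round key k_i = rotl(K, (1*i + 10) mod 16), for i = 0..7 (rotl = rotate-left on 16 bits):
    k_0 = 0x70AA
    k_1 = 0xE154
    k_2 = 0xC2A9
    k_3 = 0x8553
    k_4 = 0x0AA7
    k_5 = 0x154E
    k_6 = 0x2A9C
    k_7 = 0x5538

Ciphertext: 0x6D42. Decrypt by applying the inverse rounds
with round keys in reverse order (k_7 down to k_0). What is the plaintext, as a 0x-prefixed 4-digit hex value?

s_0 = ciphertext = 0x6D42
s_1 = InvRound(s_0, k_7) = 0xA30D
s_2 = InvRound(s_1, k_6) = 0x678D
s_3 = InvRound(s_2, k_5) = 0xE024
s_4 = InvRound(s_3, k_4) = 0xD6B3
s_5 = InvRound(s_4, k_3) = 0x7274
s_6 = InvRound(s_5, k_2) = 0xF536
s_7 = InvRound(s_6, k_1) = 0xA46C
s_8 = InvRound(s_7, k_0) = 0x94AC

0x94AC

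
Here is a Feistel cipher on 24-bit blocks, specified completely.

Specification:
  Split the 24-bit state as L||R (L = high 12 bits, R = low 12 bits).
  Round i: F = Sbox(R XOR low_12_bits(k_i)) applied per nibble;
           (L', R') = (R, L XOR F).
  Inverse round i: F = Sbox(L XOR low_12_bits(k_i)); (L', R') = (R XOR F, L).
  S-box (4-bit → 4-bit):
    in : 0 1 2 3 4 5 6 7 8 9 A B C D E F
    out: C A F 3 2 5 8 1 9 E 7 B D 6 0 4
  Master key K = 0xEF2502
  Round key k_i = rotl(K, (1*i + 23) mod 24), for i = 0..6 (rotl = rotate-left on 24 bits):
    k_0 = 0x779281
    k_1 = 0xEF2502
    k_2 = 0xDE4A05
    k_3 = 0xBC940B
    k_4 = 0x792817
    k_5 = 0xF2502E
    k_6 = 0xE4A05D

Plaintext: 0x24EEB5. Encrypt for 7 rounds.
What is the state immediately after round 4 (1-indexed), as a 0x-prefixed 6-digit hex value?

0xC0006E

s_0 = plaintext = 0x24EEB5
s_1 = Round(s_0, k_0) = 0xEB5F7C
s_2 = Round(s_1, k_1) = 0xF7C9A5
s_3 = Round(s_2, k_2) = 0x9A5C00
s_4 = Round(s_3, k_3) = 0xC0006E
s_5 = Round(s_4, k_4) = 0x06E51E
s_6 = Round(s_5, k_5) = 0x51E552
s_7 = Round(s_6, k_6) = 0x5520DA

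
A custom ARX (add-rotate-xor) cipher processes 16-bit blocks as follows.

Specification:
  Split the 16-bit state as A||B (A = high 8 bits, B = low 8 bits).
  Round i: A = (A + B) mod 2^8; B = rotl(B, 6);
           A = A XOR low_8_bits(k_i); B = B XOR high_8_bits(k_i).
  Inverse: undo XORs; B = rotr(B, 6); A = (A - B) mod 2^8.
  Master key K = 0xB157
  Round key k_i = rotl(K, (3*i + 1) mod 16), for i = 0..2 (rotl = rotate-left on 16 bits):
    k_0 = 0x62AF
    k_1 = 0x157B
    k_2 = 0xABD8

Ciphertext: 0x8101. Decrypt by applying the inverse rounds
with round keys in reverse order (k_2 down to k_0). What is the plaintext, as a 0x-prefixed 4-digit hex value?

0x0772

s_0 = ciphertext = 0x8101
s_1 = InvRound(s_0, k_2) = 0xAFAA
s_2 = InvRound(s_1, k_1) = 0xD6FE
s_3 = InvRound(s_2, k_0) = 0x0772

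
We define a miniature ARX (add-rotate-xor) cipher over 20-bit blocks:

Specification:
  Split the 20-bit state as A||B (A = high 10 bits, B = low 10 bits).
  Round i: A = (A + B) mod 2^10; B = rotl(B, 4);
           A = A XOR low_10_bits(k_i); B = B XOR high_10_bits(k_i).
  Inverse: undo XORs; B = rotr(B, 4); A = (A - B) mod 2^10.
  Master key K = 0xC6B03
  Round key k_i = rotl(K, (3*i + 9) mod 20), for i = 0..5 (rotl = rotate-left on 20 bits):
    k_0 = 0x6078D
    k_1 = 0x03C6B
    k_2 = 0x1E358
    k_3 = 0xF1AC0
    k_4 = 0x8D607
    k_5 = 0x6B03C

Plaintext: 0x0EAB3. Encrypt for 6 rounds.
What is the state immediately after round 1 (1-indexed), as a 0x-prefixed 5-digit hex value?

s_0 = plaintext = 0x0EAB3
s_1 = Round(s_0, k_0) = 0x582BB
s_2 = Round(s_1, k_1) = 0x1C3B5
s_3 = Round(s_2, k_2) = 0xDF726
s_4 = Round(s_3, k_3) = 0x18DAA
s_5 = Round(s_4, k_4) = 0x02893
s_6 = Round(s_5, k_5) = 0x2849E

0x582BB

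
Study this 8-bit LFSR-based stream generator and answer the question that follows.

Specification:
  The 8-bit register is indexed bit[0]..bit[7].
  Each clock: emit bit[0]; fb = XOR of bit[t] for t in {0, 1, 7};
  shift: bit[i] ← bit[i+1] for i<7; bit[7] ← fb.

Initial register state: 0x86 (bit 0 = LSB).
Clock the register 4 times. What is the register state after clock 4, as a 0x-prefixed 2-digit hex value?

0xC8

reg_0 = 0x86
clock 1: out=0, reg = 0x43
clock 2: out=1, reg = 0x21
clock 3: out=1, reg = 0x90
clock 4: out=0, reg = 0xC8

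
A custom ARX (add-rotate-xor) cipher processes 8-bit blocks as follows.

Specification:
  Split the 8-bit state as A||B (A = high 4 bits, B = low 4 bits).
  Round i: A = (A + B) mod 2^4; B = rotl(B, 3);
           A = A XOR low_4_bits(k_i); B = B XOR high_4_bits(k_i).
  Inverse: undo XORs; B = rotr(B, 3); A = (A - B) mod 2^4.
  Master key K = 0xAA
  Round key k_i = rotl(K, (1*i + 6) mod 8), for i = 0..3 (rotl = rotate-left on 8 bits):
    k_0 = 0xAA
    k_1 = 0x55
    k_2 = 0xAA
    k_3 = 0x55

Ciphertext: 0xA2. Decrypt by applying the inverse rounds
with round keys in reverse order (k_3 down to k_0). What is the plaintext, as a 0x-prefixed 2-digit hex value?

0xF2

s_0 = ciphertext = 0xA2
s_1 = InvRound(s_0, k_3) = 0x1E
s_2 = InvRound(s_1, k_2) = 0x38
s_3 = InvRound(s_2, k_1) = 0xBB
s_4 = InvRound(s_3, k_0) = 0xF2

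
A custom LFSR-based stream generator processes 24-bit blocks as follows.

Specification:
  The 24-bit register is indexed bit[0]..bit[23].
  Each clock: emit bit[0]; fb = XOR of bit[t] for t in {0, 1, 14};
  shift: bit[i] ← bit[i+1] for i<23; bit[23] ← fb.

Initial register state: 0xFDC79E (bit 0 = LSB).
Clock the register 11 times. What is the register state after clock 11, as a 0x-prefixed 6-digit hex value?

0xF4DFB8

reg_0 = 0xFDC79E
clock 1: out=0, reg = 0x7EE3CF
clock 2: out=1, reg = 0xBF71E7
clock 3: out=1, reg = 0xDFB8F3
clock 4: out=1, reg = 0x6FDC79
clock 5: out=1, reg = 0x37EE3C
clock 6: out=0, reg = 0x9BF71E
clock 7: out=0, reg = 0x4DFB8F
clock 8: out=1, reg = 0xA6FDC7
clock 9: out=1, reg = 0xD37EE3
clock 10: out=1, reg = 0xE9BF71
clock 11: out=1, reg = 0xF4DFB8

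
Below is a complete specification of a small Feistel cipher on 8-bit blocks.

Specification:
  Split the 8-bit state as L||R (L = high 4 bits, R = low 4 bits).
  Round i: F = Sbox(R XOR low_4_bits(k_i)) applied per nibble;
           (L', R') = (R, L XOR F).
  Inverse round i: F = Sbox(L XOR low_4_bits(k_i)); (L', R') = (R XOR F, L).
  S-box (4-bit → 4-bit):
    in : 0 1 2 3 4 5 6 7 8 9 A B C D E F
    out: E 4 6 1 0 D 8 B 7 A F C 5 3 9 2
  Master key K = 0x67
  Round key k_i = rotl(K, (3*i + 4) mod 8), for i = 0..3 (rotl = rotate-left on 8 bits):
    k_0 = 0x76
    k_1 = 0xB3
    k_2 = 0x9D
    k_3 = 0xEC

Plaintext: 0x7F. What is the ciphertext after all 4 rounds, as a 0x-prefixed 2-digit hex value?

s_0 = plaintext = 0x7F
s_1 = Round(s_0, k_0) = 0xFD
s_2 = Round(s_1, k_1) = 0xD6
s_3 = Round(s_2, k_2) = 0x61
s_4 = Round(s_3, k_3) = 0x15

0x15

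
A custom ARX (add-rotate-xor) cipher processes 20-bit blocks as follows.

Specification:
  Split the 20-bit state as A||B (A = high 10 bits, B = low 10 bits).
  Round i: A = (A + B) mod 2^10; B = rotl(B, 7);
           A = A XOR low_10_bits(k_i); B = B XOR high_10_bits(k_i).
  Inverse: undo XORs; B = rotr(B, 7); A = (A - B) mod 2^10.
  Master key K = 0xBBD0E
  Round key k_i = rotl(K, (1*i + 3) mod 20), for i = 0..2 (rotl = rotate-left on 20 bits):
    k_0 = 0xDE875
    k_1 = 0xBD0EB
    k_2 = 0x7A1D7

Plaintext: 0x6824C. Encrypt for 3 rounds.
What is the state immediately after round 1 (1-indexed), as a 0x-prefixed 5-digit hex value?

s_0 = plaintext = 0x6824C
s_1 = Round(s_0, k_0) = 0xE6533
s_2 = Round(s_1, k_1) = 0x09F52
s_3 = Round(s_2, k_2) = 0xAB882

0xE6533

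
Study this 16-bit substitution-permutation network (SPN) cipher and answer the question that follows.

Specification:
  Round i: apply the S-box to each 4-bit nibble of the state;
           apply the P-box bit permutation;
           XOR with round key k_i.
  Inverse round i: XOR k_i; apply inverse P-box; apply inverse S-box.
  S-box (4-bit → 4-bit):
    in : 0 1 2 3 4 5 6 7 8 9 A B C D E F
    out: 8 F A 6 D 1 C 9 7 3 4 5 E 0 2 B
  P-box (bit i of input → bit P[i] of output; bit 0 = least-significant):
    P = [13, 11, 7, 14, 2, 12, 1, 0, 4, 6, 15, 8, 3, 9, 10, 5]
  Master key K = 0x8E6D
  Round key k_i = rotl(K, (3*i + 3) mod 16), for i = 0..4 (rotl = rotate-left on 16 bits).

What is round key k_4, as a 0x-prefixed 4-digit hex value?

0xC736

K = 0x8E6D
k_0 = rotl(K, (3*0+3) mod 16) = rotl(K, 3) = 0x736C
k_1 = rotl(K, (3*1+3) mod 16) = rotl(K, 6) = 0x9B63
k_2 = rotl(K, (3*2+3) mod 16) = rotl(K, 9) = 0xDB1C
k_3 = rotl(K, (3*3+3) mod 16) = rotl(K, 12) = 0xD8E6
k_4 = rotl(K, (3*4+3) mod 16) = rotl(K, 15) = 0xC736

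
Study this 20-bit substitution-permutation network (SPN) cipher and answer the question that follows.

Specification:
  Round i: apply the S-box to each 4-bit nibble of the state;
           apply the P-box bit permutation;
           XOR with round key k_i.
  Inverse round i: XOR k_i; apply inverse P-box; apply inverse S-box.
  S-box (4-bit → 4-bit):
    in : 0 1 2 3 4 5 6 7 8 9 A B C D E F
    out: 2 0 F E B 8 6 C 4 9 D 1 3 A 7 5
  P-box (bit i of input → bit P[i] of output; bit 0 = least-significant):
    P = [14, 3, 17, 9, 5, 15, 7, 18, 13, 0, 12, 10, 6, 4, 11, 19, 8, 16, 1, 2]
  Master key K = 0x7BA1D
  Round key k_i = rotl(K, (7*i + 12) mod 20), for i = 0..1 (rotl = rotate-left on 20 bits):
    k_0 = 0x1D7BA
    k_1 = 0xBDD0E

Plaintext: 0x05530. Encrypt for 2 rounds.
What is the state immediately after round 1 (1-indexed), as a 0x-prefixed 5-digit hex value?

s_0 = plaintext = 0x05530
s_1 = Round(s_0, k_0) = 0xC5332
s_2 = Round(s_1, k_1) = 0x40A87

0xC5332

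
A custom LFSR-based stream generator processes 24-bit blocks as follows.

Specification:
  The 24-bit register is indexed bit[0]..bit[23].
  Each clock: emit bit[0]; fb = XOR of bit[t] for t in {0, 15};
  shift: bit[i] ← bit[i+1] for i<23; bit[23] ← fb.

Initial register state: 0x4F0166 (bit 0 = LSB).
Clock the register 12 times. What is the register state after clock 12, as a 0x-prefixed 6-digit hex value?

0x1F84F0

reg_0 = 0x4F0166
clock 1: out=0, reg = 0x2780B3
clock 2: out=1, reg = 0x13C059
clock 3: out=1, reg = 0x09E02C
clock 4: out=0, reg = 0x84F016
clock 5: out=0, reg = 0xC2780B
clock 6: out=1, reg = 0xE13C05
clock 7: out=1, reg = 0xF09E02
clock 8: out=0, reg = 0xF84F01
clock 9: out=1, reg = 0xFC2780
clock 10: out=0, reg = 0x7E13C0
clock 11: out=0, reg = 0x3F09E0
clock 12: out=0, reg = 0x1F84F0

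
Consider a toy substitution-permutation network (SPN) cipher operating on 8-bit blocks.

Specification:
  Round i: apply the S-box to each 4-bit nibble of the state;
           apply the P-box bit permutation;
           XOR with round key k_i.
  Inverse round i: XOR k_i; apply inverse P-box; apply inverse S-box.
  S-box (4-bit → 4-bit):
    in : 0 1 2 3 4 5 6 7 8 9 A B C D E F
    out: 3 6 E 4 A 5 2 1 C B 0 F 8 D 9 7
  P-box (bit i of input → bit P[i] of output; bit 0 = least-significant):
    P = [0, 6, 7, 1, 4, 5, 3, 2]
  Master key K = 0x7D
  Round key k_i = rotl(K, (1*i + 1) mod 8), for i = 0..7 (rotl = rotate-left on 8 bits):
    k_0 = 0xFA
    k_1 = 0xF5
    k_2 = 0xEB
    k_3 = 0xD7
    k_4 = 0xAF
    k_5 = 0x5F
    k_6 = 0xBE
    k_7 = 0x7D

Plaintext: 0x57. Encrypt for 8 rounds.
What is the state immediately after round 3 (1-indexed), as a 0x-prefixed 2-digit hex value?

s_0 = plaintext = 0x57
s_1 = Round(s_0, k_0) = 0xE3
s_2 = Round(s_1, k_1) = 0x61
s_3 = Round(s_2, k_2) = 0x0B
s_4 = Round(s_3, k_3) = 0x24
s_5 = Round(s_4, k_4) = 0xC1
s_6 = Round(s_5, k_5) = 0x9B
s_7 = Round(s_6, k_6) = 0x49
s_8 = Round(s_7, k_7) = 0x1A

0x0B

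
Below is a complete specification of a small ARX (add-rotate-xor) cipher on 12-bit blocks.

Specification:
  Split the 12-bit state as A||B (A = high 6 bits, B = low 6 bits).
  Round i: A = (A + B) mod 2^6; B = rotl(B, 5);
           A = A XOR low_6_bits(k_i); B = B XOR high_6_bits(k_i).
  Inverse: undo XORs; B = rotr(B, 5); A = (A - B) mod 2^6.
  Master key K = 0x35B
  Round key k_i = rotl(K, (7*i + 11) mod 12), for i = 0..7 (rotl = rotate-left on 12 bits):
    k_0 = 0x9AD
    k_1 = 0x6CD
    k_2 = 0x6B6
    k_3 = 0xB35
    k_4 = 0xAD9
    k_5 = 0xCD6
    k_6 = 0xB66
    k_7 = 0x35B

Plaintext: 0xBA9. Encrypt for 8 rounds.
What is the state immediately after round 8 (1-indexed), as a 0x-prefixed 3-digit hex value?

0x78E

s_0 = plaintext = 0xBA9
s_1 = Round(s_0, k_0) = 0xE92
s_2 = Round(s_1, k_1) = 0x052
s_3 = Round(s_2, k_2) = 0x953
s_4 = Round(s_3, k_3) = 0x345
s_5 = Round(s_4, k_4) = 0x2C9
s_6 = Round(s_5, k_5) = 0x097
s_7 = Round(s_6, k_6) = 0xFC6
s_8 = Round(s_7, k_7) = 0x78E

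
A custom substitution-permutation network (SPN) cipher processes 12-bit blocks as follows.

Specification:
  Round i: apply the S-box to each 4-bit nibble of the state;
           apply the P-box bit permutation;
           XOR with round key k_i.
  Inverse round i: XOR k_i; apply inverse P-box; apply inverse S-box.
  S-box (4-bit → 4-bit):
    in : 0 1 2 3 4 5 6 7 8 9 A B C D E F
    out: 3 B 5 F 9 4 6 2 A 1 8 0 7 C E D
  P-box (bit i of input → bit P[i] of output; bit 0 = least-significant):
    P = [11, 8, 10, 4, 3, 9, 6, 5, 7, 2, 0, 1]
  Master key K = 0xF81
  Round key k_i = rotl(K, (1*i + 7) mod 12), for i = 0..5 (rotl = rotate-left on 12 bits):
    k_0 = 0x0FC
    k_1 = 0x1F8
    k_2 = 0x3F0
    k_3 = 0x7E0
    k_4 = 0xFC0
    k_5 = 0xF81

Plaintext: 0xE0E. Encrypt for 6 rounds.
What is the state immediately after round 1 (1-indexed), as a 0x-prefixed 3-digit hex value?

s_0 = plaintext = 0xE0E
s_1 = Round(s_0, k_0) = 0x7E3
s_2 = Round(s_1, k_1) = 0xE8C
s_3 = Round(s_2, k_2) = 0xCD7
s_4 = Round(s_3, k_3) = 0x605
s_5 = Round(s_4, k_4) = 0x9CD
s_6 = Round(s_5, k_5) = 0x959

0x7E3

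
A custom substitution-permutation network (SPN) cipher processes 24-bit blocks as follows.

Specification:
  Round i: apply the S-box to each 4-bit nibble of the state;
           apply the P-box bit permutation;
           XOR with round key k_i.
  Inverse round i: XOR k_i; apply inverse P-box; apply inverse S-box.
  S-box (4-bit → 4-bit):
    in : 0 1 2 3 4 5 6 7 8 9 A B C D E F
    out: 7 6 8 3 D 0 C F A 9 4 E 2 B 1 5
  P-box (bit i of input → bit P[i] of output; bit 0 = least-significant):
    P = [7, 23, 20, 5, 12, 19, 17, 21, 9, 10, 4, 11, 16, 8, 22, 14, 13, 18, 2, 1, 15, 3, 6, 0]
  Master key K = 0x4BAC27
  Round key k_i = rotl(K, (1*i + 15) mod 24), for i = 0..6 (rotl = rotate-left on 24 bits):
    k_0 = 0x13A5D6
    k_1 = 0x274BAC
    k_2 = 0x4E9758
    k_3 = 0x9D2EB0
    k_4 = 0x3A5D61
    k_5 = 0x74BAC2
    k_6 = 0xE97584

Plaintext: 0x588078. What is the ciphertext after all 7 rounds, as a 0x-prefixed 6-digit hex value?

s_0 = plaintext = 0x588078
s_1 = Round(s_0, k_0) = 0xBDF2E4
s_2 = Round(s_1, k_1) = 0x727347
s_3 = Round(s_2, k_2) = 0xBD40B3
s_4 = Round(s_3, k_3) = 0x72486B
s_5 = Round(s_4, k_4) = 0xC9910A
s_6 = Round(s_5, k_5) = 0x6FCED8
s_7 = Round(s_6, k_6) = 0x4146E1

0x4146E1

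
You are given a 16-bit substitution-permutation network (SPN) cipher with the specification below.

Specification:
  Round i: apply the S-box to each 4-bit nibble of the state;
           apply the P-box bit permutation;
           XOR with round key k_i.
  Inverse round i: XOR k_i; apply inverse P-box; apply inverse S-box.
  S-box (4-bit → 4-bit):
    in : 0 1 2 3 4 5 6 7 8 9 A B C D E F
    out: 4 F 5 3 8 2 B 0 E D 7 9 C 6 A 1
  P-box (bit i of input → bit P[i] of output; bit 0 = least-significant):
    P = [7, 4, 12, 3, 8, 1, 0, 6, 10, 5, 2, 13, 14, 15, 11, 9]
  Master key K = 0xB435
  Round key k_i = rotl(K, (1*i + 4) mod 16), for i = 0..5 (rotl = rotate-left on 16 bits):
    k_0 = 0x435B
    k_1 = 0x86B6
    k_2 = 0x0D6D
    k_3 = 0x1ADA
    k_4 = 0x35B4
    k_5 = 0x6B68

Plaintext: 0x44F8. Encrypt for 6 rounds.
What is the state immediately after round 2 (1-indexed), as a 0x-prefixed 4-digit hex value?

0x8662

s_0 = plaintext = 0x44F8
s_1 = Round(s_0, k_0) = 0x7043
s_2 = Round(s_1, k_1) = 0x8662
s_3 = Round(s_2, k_2) = 0xB28F
s_4 = Round(s_3, k_3) = 0x5C1D
s_5 = Round(s_4, k_4) = 0x84E3
s_6 = Round(s_5, k_5) = 0xC1BA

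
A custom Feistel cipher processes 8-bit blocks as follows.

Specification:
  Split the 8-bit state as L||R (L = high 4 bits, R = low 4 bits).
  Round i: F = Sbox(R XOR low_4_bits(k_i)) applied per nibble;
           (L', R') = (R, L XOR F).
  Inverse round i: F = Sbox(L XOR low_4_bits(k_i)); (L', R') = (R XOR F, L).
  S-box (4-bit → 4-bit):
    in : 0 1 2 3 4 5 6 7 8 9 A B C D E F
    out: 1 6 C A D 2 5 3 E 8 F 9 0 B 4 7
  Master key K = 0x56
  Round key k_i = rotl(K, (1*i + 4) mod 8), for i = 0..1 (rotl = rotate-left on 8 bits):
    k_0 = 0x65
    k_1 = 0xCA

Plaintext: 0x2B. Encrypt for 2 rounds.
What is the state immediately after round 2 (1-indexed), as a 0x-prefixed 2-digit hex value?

0x6B

s_0 = plaintext = 0x2B
s_1 = Round(s_0, k_0) = 0xB6
s_2 = Round(s_1, k_1) = 0x6B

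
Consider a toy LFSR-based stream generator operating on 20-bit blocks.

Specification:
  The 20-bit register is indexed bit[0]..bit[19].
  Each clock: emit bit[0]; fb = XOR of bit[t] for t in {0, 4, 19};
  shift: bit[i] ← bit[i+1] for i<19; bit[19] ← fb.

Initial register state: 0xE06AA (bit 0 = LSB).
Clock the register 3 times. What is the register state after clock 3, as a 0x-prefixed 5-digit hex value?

reg_0 = 0xE06AA
clock 1: out=0, reg = 0xF0355
clock 2: out=1, reg = 0xF81AA
clock 3: out=0, reg = 0xFC0D5

0xFC0D5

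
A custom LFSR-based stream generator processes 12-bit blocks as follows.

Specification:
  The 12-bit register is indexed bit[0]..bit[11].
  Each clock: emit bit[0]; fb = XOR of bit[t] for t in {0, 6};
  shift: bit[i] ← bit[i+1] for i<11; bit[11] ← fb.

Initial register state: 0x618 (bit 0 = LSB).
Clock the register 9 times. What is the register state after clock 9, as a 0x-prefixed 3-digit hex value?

reg_0 = 0x618
clock 1: out=0, reg = 0x30C
clock 2: out=0, reg = 0x186
clock 3: out=0, reg = 0x0C3
clock 4: out=1, reg = 0x061
clock 5: out=1, reg = 0x030
clock 6: out=0, reg = 0x018
clock 7: out=0, reg = 0x00C
clock 8: out=0, reg = 0x006
clock 9: out=0, reg = 0x003

0x003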